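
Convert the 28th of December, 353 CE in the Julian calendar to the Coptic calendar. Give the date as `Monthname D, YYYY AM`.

Tobi 2, 70 AM

The source date corresponds to 29 December 353 in the proleptic Gregorian calendar (JDN 1850353).
That day falls on 2 Tobi 70 AM in the Coptic calendar.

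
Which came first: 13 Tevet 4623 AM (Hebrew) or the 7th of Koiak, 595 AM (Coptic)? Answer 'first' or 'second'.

First date → JDN 2036246; second date → JDN 2042084.
JDN 2036246 < JDN 2042084, so the first date is earlier.

first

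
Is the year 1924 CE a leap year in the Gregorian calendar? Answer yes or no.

1924 is divisible by 4 and not by 100, so it is a leap year.

yes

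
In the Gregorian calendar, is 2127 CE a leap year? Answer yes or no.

2127 is not divisible by 4, so it is a common year.

no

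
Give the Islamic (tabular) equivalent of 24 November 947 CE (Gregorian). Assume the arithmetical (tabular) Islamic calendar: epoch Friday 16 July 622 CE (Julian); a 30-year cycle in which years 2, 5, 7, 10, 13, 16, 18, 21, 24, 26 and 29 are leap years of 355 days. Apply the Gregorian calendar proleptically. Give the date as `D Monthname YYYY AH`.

Julian Day Number of the source date = 2067272.
Converting JDN 2067272 to the tabular Islamic calendar gives 2 Jumada al-Awwal 336 AH.

2 Jumada al-Awwal 336 AH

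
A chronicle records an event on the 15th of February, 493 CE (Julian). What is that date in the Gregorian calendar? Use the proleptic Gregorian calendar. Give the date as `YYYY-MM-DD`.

0493-02-16

At this point the Julian calendar is 1 day behind the Gregorian.
15 February 493 Julian + 1 day → 16 February 493 Gregorian.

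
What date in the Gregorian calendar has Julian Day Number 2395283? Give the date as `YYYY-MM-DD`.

1845-12-17

JDN 2451545 is 1 Jan 2000; 2395283 is −56262 days from there.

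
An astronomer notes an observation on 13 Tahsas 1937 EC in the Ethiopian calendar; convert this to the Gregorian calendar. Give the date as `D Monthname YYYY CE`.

Julian Day Number of the source date = 2431447.
Converting JDN 2431447 to the Gregorian calendar gives 22 December 1944 CE.

22 December 1944 CE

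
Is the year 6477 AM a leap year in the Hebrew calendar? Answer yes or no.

Hebrew year 6477 is year 17 of its 19-year Metonic cycle; leap years are at positions 3, 6, 8, 11, 14, 17, 19, so it is a leap year (13 months).

yes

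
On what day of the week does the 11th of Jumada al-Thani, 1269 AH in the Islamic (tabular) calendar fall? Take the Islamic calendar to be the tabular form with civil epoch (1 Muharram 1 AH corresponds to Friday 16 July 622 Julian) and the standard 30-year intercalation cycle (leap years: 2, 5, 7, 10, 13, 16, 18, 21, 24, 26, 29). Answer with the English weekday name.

In the Gregorian calendar this is 22 March 1853 (JDN 2397935).
JDN 2397935 mod 7 = 1, and JDN 0 was a Monday, so this is a Tuesday.

Tuesday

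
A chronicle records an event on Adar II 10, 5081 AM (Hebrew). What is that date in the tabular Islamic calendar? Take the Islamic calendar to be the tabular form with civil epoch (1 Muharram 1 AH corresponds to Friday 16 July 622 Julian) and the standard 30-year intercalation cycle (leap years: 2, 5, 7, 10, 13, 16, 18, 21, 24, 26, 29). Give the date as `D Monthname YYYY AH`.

Julian Day Number of the source date = 2203623.
Converting JDN 2203623 to the tabular Islamic calendar gives 10 Safar 721 AH.

10 Safar 721 AH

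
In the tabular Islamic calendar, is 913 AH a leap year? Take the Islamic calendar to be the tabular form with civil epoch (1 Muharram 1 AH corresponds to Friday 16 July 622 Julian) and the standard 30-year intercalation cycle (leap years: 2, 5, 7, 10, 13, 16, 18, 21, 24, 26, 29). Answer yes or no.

Year 913 AH is year 13 of its 30-year cycle; leap positions are 2, 5, 7, 10, 13, 16, 18, 21, 24, 26, 29, so it is a leap year (355 days).

yes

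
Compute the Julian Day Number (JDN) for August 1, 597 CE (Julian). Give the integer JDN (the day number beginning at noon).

Equivalently 3 August 597 (proleptic Gregorian).
JDN 2400001 is 17 November 1858 CE (Gregorian), MJD 0; the target day is −460676 days from there, so JDN = 1939325.

1939325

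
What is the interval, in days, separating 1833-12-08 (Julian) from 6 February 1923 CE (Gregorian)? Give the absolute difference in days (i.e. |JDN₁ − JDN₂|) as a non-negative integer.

JDN of the first date = 2390903.
JDN of the second date = 2423457.
|2423457 − 2390903| = 32554.

32554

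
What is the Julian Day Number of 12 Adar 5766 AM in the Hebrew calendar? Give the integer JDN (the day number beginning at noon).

2453807

In the Gregorian calendar the same day is 12 March 2006.
JDN 2400001 is 17 November 1858 CE (Gregorian), MJD 0; the target day is +53806 days from there, so JDN = 2453807.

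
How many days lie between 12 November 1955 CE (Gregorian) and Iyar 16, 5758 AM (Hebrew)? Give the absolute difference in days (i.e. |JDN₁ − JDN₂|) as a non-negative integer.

JDN of the first date = 2435424.
JDN of the second date = 2450946.
|2450946 − 2435424| = 15522.

15522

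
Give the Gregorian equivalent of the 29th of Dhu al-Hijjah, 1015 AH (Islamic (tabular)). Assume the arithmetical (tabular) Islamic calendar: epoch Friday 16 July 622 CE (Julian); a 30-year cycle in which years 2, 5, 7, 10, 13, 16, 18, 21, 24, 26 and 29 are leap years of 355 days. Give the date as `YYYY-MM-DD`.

1607-04-27

Julian Day Number of the source date = 2308121.
Converting JDN 2308121 to the Gregorian calendar gives 27 April 1607 CE.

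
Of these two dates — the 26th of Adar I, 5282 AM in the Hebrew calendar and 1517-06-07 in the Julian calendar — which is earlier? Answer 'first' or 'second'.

Converting both to JDN: 2277022 vs 2275300; the smaller is the second.

second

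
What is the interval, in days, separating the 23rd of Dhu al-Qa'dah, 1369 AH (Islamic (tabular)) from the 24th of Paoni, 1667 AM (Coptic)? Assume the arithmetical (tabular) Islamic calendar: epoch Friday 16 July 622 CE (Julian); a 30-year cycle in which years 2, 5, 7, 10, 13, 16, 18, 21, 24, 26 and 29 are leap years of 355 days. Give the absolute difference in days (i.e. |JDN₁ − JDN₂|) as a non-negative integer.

298

First date → JDN 2433531; second date → JDN 2433829.
The interval is |2433531 − 2433829| = 298 days.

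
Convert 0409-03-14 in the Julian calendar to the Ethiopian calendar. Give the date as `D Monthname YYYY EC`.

Julian Day Number of the source date = 1870518.
Converting JDN 1870518 to the Ethiopian calendar gives 18 Megabit 401 EC.

18 Megabit 401 EC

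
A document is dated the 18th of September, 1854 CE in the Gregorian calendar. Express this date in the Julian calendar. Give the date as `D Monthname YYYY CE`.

6 September 1854 CE

The Julian–Gregorian offset here is 12 days (Julian trailing).
18 September 1854 Gregorian − 12 days → 6 September 1854 Julian.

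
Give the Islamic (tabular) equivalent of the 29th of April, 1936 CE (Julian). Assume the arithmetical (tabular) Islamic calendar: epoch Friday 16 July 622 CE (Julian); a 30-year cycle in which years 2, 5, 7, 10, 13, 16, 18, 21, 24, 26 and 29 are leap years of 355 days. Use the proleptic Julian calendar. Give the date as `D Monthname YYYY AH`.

Both dates share Julian Day Number 2428301; in the tabular Islamic calendar that is 20 Safar 1355 AH.

20 Safar 1355 AH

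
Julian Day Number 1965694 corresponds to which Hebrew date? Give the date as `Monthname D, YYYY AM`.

Cheshvan 11, 4430 AM

The proleptic Gregorian equivalent of JDN 1965694 is 14 October 669.
In the Hebrew calendar that day is Cheshvan 11, 4430 AM.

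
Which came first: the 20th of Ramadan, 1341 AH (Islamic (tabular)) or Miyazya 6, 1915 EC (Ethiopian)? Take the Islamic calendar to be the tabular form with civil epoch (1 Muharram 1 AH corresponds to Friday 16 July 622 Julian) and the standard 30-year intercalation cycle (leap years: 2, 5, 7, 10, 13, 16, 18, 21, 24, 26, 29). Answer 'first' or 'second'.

second

The two dates have Julian Day Numbers 2423546 and 2423524 respectively.
Since 2423524 < 2423546, the second date comes first.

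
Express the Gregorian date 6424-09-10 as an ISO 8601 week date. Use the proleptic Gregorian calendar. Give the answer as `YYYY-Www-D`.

The weekday is Tuesday (ISO weekday 2).
That Tuesday belongs to ISO week 37 of ISO year 6424.

6424-W37-2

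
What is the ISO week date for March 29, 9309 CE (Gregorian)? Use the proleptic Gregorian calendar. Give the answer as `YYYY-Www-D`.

9309-W13-5

The weekday is Friday (ISO weekday 5).
That Friday belongs to ISO week 13 of ISO year 9309.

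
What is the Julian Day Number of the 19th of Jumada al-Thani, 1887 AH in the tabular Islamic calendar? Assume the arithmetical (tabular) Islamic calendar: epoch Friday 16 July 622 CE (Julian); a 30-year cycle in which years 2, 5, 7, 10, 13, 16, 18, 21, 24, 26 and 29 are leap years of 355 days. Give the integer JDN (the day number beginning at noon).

2616942

In the Gregorian calendar the same day is 3 November 2452.
JDN 2400001 is 17 November 1858 CE (Gregorian), MJD 0; the target day is +216941 days from there, so JDN = 2616942.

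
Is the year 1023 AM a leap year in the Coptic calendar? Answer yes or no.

yes

1023 mod 4 = 3; in the Coptic calendar a year is leap when year mod 4 = 3, so it is a leap year.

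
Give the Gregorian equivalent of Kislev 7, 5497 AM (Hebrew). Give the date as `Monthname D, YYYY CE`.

November 11, 1736 CE

Julian Day Number of the source date = 2355436.
Converting JDN 2355436 to the Gregorian calendar gives 11 November 1736 CE.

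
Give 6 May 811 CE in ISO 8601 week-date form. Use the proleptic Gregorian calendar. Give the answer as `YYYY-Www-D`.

0811-W18-5

The weekday is Friday (ISO weekday 5).
That Friday belongs to ISO week 18 of ISO year 811.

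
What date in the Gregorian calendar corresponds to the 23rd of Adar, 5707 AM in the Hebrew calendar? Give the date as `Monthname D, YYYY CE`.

Julian Day Number of the source date = 2432260.
Converting JDN 2432260 to the Gregorian calendar gives 15 March 1947 CE.

March 15, 1947 CE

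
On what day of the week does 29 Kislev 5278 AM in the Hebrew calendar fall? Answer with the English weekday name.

Equivalently 23 December 1517 Gregorian, JDN 2275489.
2275489 ≡ 6 (mod 7); counting from Monday = 0 gives Sunday.

Sunday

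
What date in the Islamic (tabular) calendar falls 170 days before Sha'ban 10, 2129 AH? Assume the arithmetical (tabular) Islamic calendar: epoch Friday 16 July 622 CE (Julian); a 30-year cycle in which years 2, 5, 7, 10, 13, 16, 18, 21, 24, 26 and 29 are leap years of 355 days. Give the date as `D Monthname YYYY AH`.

17 Safar 2129 AH

Counting 170 days back from JDN 2702748 reaches JDN 2702578, which is 17 Safar 2129 AH.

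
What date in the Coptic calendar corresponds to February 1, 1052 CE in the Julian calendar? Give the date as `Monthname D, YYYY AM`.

Julian Day Number of the source date = 2105332.
Converting JDN 2105332 to the Coptic calendar gives 6 Meshir 768 AM.

Meshir 6, 768 AM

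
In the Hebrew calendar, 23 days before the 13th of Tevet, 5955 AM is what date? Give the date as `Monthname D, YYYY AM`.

The starting date is JDN 2522762; 2522762 − 23 = 2522739.
JDN 2522739 corresponds to Kislev 20, 5955 AM.

Kislev 20, 5955 AM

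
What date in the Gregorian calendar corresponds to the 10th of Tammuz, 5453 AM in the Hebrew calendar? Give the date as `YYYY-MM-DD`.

Both dates share Julian Day Number 2339611; in the Gregorian calendar that is 14 July 1693 CE.

1693-07-14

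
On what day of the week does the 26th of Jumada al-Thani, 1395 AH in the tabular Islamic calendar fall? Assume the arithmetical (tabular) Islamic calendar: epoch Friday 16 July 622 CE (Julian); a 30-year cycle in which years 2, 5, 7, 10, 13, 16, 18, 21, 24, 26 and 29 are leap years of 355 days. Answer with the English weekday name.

Sunday

This is JDN 2442600 (6 July 1975 Gregorian).
Since JDN mod 7 = 6 (0 = Monday), the day is Sunday.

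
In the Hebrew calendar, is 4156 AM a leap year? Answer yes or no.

Hebrew year 4156 is year 14 of its 19-year Metonic cycle; leap years are at positions 3, 6, 8, 11, 14, 17, 19, so it is a leap year (13 months).

yes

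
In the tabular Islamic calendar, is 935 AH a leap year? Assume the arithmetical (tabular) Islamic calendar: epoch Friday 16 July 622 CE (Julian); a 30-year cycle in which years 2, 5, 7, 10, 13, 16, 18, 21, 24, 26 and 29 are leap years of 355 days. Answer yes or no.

yes

Year 935 AH is year 5 of its 30-year cycle; leap positions are 2, 5, 7, 10, 13, 16, 18, 21, 24, 26, 29, so it is a leap year (355 days).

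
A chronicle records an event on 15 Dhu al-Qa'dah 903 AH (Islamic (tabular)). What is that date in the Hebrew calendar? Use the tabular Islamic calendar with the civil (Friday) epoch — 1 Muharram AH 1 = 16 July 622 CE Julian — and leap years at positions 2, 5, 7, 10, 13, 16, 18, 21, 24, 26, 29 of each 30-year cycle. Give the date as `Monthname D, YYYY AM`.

Tammuz 15, 5258 AM

Julian Day Number of the source date = 2268388.
Converting JDN 2268388 to the Hebrew calendar gives 15 Tammuz 5258 AM.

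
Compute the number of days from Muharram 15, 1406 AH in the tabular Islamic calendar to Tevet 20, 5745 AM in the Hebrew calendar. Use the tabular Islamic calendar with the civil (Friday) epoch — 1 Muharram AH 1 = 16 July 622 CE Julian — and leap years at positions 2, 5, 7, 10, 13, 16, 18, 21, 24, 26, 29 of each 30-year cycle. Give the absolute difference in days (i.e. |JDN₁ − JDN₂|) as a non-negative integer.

260

JDN of the first date = 2446339.
JDN of the second date = 2446079.
|2446079 − 2446339| = 260.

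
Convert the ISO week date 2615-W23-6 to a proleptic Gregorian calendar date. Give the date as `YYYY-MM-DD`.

ISO week 1 of 2615 is the week containing the first Thursday of 2615.
Week 23, day 6 (Saturday) lands on 2615-06-10.

2615-06-10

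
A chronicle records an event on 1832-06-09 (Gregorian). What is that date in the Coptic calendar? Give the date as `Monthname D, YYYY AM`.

Paoni 3, 1548 AM

Both dates share Julian Day Number 2390344; in the Coptic calendar that is 3 Paoni 1548 AM.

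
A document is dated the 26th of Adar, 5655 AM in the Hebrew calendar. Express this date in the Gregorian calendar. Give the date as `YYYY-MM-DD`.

1895-03-22

Julian Day Number of the source date = 2413275.
Converting JDN 2413275 to the Gregorian calendar gives 22 March 1895 CE.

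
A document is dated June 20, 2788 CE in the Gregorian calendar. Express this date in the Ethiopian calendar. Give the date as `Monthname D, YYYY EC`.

Sene 7, 2780 EC

Both dates share Julian Day Number 2739527; in the Ethiopian calendar that is 7 Sene 2780 EC.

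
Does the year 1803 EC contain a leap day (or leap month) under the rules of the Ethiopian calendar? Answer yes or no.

yes

1803 mod 4 = 3; in the Ethiopian calendar a year is leap when year mod 4 = 3, so it is a leap year.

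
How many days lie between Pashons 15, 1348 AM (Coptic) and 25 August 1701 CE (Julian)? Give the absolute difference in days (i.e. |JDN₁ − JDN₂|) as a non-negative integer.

25309

JDN of the first date = 2317276.
JDN of the second date = 2342585.
|2342585 − 2317276| = 25309.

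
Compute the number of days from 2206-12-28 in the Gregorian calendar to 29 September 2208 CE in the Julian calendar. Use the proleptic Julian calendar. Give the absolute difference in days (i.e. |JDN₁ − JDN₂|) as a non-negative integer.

First date → JDN 2527146; second date → JDN 2527802.
The interval is |2527146 − 2527802| = 656 days.

656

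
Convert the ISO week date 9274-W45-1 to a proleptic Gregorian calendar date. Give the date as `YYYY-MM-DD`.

ISO week 1 of 9274 is the week containing the first Thursday of 9274.
Week 45, day 1 (Monday) lands on 9274-11-05.

9274-11-05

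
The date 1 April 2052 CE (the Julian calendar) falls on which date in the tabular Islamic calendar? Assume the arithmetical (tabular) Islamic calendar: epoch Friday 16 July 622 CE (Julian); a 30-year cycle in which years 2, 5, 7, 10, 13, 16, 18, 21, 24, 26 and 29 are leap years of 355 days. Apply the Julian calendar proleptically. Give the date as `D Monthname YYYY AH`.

Julian Day Number of the source date = 2470642.
Converting JDN 2470642 to the tabular Islamic calendar gives 14 Sha'ban 1474 AH.

14 Sha'ban 1474 AH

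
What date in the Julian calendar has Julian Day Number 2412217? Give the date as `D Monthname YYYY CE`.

16 April 1892 CE

JDN 2412217 is 28 April 1892 in the Gregorian calendar.
In the Julian calendar that day is 16 April 1892 CE.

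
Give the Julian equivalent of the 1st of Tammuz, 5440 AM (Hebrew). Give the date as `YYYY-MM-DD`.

Both dates share Julian Day Number 2334847; in the Julian calendar that is 18 June 1680 CE.

1680-06-18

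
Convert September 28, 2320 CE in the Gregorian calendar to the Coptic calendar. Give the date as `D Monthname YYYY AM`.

Julian Day Number of the source date = 2568693.
Converting JDN 2568693 to the Coptic calendar gives 15 Thout 2037 AM.

15 Thout 2037 AM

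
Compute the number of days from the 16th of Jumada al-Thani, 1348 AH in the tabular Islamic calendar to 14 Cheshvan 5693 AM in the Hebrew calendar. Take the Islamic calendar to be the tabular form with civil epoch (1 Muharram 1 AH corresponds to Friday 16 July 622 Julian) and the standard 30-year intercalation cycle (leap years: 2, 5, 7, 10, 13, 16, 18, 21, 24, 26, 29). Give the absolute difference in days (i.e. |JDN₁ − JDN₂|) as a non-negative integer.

JDN of the first date = 2425935.
JDN of the second date = 2427025.
|2427025 − 2425935| = 1090.

1090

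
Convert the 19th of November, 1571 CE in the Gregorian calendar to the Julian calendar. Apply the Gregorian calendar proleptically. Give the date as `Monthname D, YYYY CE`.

November 9, 1571 CE

At this point the Julian calendar is 10 days behind the Gregorian.
19 November 1571 Gregorian − 10 days → 9 November 1571 Julian.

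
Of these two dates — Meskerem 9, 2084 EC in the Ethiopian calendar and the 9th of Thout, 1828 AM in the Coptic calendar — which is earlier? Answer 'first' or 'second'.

Converting both to JDN: 2485045 vs 2492350; the smaller is the first.

first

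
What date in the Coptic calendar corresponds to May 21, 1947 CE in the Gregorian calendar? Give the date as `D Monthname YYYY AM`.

13 Pashons 1663 AM

Both dates share Julian Day Number 2432327; in the Coptic calendar that is 13 Pashons 1663 AM.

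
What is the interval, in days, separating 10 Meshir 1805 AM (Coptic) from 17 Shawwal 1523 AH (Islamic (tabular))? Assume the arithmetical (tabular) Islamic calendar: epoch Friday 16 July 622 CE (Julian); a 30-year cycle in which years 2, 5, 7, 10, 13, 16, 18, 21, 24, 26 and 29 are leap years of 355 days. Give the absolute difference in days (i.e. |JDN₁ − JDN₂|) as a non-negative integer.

3968

JDN of the first date = 2484100.
JDN of the second date = 2488068.
|2488068 − 2484100| = 3968.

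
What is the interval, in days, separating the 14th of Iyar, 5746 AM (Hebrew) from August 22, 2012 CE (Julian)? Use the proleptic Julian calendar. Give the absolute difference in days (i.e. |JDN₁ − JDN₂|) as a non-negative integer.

9601

First date → JDN 2446574; second date → JDN 2456175.
The interval is |2446574 − 2456175| = 9601 days.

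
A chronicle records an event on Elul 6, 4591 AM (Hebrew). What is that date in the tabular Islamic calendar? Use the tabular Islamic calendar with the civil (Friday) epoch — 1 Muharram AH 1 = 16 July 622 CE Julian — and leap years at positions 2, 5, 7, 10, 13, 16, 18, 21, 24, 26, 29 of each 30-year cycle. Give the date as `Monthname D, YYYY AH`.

Julian Day Number of the source date = 2024810.
Converting JDN 2024810 to the tabular Islamic calendar gives 5 Rajab 216 AH.

Rajab 5, 216 AH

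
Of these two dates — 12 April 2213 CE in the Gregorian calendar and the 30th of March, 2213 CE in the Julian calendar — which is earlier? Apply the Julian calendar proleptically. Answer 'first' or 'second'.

first

First date → JDN 2529443; second date → JDN 2529445.
JDN 2529443 < JDN 2529445, so the first date is earlier.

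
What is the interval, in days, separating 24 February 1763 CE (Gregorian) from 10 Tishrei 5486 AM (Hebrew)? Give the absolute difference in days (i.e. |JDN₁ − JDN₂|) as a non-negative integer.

13674

JDN of the first date = 2365037.
JDN of the second date = 2351363.
|2351363 − 2365037| = 13674.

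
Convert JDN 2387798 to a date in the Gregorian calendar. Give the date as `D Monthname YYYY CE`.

JDN 2451545 is 1 Jan 2000; 2387798 is −63747 days from there.

20 June 1825 CE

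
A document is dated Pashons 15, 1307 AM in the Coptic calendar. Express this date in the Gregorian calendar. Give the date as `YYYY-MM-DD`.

Julian Day Number of the source date = 2302300.
Converting JDN 2302300 to the Gregorian calendar gives 20 May 1591 CE.

1591-05-20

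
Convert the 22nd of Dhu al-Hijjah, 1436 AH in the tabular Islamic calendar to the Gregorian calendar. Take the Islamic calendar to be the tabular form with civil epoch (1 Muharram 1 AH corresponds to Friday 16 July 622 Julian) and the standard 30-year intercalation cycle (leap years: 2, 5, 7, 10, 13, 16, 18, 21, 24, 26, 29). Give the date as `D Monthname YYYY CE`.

Julian Day Number of the source date = 2457302.
Converting JDN 2457302 to the Gregorian calendar gives 6 October 2015 CE.

6 October 2015 CE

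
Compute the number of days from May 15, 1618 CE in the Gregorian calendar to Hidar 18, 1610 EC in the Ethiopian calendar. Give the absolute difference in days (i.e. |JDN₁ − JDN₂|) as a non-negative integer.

JDN of the first date = 2312157.
JDN of the second date = 2311985.
|2311985 − 2312157| = 172.

172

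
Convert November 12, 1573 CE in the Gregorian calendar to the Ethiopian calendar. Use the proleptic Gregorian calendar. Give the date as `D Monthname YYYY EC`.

6 Hidar 1566 EC

Julian Day Number of the source date = 2295902.
Converting JDN 2295902 to the Ethiopian calendar gives 6 Hidar 1566 EC.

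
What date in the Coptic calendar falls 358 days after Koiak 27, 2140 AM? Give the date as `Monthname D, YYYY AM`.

The starting date is JDN 2606416; 2606416 + 358 = 2606774.
JDN 2606774 corresponds to Koiak 20, 2141 AM.

Koiak 20, 2141 AM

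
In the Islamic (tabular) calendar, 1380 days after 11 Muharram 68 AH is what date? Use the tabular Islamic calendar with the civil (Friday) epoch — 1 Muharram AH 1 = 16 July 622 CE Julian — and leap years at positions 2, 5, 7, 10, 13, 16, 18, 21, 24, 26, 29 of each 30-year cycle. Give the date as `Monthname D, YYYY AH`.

Dhu al-Hijjah 3, 71 AH

Counting 1380 days forward from JDN 1972193 reaches JDN 1973573, which is Dhu al-Hijjah 3, 71 AH.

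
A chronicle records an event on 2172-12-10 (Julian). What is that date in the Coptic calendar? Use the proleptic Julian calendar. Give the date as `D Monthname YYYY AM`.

14 Koiak 1889 AM

The source date corresponds to 24 December 2172 in the Gregorian calendar (JDN 2514725).
That day falls on 14 Koiak 1889 AM in the Coptic calendar.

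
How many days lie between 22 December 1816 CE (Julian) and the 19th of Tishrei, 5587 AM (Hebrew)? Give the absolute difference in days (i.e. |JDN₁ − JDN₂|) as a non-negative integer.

3577

JDN of the first date = 2384708.
JDN of the second date = 2388285.
|2388285 − 2384708| = 3577.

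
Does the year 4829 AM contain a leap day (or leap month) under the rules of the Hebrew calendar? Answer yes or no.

yes

Hebrew year 4829 is year 3 of its 19-year Metonic cycle; leap years are at positions 3, 6, 8, 11, 14, 17, 19, so it is a leap year (13 months).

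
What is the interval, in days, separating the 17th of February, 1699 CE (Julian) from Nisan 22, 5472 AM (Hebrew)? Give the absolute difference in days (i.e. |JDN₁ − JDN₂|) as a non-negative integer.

First date → JDN 2341665; second date → JDN 2346473.
The interval is |2341665 − 2346473| = 4808 days.

4808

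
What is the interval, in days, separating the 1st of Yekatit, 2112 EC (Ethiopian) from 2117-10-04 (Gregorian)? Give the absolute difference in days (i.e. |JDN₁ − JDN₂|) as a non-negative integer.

859

First date → JDN 2495414; second date → JDN 2494555.
The interval is |2495414 − 2494555| = 859 days.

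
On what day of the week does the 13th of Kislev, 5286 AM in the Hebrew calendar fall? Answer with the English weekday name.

Wednesday

Equivalently 9 December 1525 Gregorian, JDN 2278397.
Since JDN mod 7 = 2 (0 = Monday), the day is Wednesday.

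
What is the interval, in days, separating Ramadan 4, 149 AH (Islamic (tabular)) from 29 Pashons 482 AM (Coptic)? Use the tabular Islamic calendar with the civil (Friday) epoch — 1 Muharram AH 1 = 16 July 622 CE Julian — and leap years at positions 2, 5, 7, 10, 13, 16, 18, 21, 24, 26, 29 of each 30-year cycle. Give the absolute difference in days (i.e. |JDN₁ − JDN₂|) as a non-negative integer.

142

JDN of the first date = 2001125.
JDN of the second date = 2000983.
|2000983 − 2001125| = 142.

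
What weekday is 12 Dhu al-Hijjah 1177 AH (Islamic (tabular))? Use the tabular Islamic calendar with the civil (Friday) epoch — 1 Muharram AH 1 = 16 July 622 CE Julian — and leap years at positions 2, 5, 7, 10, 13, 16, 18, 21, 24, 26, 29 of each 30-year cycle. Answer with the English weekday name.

Tuesday

This is JDN 2365511 (12 June 1764 Gregorian).
2365511 ≡ 1 (mod 7); counting from Monday = 0 gives Tuesday.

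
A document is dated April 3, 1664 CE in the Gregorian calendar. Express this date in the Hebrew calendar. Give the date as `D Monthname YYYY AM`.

8 Nisan 5424 AM

Julian Day Number of the source date = 2328917.
Converting JDN 2328917 to the Hebrew calendar gives 8 Nisan 5424 AM.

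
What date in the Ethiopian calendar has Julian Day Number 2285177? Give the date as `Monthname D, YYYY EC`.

The proleptic Gregorian equivalent of JDN 2285177 is 2 July 1544.
In the Ethiopian calendar that day is Sene 28, 1536 EC.

Sene 28, 1536 EC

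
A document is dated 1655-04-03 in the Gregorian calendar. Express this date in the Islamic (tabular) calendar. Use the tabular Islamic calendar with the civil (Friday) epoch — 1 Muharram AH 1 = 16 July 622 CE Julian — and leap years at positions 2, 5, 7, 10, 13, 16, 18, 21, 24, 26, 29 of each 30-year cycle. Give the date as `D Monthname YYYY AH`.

26 Jumada al-Awwal 1065 AH

Both dates share Julian Day Number 2325629; in the tabular Islamic calendar that is 26 Jumada al-Awwal 1065 AH.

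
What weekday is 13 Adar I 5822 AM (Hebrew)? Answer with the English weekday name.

Thursday

In the Gregorian calendar this is 23 February 2062 (JDN 2474244).
2474244 ≡ 3 (mod 7); counting from Monday = 0 gives Thursday.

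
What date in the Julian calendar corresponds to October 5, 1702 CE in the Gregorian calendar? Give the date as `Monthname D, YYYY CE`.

September 24, 1702 CE

At this point the Julian calendar is 11 days behind the Gregorian.
5 October 1702 Gregorian − 11 days → 24 September 1702 Julian.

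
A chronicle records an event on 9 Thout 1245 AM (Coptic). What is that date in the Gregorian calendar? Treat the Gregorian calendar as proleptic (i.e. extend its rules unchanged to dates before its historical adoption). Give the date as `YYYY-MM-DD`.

1528-09-16

Both dates share Julian Day Number 2279409; in the Gregorian calendar that is 16 September 1528 CE.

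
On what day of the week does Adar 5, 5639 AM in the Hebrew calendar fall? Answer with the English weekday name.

Friday

This is JDN 2407409 (28 February 1879 Gregorian).
2407409 ≡ 4 (mod 7); counting from Monday = 0 gives Friday.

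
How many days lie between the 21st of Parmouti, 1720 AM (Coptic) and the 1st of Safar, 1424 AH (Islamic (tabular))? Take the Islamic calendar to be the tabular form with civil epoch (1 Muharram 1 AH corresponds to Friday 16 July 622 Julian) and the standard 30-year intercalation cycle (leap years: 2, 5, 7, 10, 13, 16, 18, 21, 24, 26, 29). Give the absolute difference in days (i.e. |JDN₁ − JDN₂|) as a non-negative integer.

JDN of the first date = 2453125.
JDN of the second date = 2452734.
|2452734 − 2453125| = 391.

391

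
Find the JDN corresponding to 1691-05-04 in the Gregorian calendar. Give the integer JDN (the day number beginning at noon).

2338809

JDN 2299161 is 15 October 1582 CE (Gregorian); the target day is +39648 days from there, so JDN = 2338809.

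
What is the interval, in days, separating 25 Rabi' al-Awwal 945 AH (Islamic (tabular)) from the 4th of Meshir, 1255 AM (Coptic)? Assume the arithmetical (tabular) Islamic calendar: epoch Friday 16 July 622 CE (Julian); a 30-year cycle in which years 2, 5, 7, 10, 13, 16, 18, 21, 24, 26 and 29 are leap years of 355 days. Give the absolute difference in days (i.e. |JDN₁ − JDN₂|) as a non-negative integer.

First date → JDN 2283045; second date → JDN 2283206.
The interval is |2283045 − 2283206| = 161 days.

161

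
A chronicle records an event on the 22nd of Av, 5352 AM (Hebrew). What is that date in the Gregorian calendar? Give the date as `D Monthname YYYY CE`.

31 July 1592 CE

Julian Day Number of the source date = 2302738.
Converting JDN 2302738 to the Gregorian calendar gives 31 July 1592 CE.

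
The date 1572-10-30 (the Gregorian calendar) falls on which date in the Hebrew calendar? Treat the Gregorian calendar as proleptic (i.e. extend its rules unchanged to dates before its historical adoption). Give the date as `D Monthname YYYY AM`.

13 Cheshvan 5333 AM

Julian Day Number of the source date = 2295524.
Converting JDN 2295524 to the Hebrew calendar gives 13 Cheshvan 5333 AM.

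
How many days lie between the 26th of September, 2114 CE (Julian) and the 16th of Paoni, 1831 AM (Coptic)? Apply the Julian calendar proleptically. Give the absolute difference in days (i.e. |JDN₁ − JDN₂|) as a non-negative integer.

JDN of the first date = 2493465.
JDN of the second date = 2493722.
|2493722 − 2493465| = 257.

257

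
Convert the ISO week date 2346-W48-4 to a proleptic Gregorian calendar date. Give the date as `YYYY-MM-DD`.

2346-11-28

ISO week 1 of 2346 is the week containing the first Thursday of 2346.
Week 48, day 4 (Thursday) lands on 2346-11-28.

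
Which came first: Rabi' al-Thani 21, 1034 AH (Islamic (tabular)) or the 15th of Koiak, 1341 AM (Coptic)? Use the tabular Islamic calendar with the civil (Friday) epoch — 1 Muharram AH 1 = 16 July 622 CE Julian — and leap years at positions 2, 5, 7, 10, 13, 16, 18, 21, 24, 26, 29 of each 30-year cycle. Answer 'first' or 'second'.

The two dates have Julian Day Numbers 2314610 and 2314569 respectively.
Since 2314569 < 2314610, the second date comes first.

second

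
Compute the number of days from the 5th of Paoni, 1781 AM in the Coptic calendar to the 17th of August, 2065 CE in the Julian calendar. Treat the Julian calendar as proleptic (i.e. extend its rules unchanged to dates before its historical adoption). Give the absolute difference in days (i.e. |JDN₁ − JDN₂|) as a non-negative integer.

79

First date → JDN 2475449; second date → JDN 2475528.
The interval is |2475449 − 2475528| = 79 days.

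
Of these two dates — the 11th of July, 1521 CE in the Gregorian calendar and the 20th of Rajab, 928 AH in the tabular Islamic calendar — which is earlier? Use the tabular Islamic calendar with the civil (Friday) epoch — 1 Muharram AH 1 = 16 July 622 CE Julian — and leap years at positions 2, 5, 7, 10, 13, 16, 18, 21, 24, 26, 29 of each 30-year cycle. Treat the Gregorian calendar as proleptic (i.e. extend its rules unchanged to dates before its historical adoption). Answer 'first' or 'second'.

first

Converting both to JDN: 2276785 vs 2277134; the smaller is the first.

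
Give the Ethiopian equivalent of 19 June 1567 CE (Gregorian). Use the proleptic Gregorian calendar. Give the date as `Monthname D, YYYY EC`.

Julian Day Number of the source date = 2293564.
Converting JDN 2293564 to the Ethiopian calendar gives 15 Sene 1559 EC.

Sene 15, 1559 EC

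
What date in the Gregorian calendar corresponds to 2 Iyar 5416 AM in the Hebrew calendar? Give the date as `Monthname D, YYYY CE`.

April 26, 1656 CE

Both dates share Julian Day Number 2326018; in the Gregorian calendar that is 26 April 1656 CE.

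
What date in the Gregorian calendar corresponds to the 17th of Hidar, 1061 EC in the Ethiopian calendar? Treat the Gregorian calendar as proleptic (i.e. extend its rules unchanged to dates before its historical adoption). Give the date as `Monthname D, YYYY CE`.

November 19, 1068 CE

Julian Day Number of the source date = 2111462.
Converting JDN 2111462 to the Gregorian calendar gives 19 November 1068 CE.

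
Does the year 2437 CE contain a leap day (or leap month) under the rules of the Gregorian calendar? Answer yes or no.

2437 is not divisible by 4, so it is a common year.

no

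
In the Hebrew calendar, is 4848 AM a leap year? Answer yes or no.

Hebrew year 4848 is year 3 of its 19-year Metonic cycle; leap years are at positions 3, 6, 8, 11, 14, 17, 19, so it is a leap year (13 months).

yes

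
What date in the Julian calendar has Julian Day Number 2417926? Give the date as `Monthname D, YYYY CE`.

JDN 2417926 is 16 December 1907 in the Gregorian calendar.
In the Julian calendar that day is December 3, 1907 CE.

December 3, 1907 CE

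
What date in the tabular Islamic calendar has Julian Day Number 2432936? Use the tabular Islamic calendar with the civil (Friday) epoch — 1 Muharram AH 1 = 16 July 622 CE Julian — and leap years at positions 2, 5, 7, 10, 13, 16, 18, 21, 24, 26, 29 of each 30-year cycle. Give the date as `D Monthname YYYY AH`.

19 Rabi' al-Awwal 1368 AH

JDN 2432936 is 19 January 1949 in the Gregorian calendar.
In the tabular Islamic calendar that day is 19 Rabi' al-Awwal 1368 AH.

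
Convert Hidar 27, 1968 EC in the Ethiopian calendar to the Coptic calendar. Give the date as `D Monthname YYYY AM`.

Julian Day Number of the source date = 2442754.
Converting JDN 2442754 to the Coptic calendar gives 27 Hathor 1692 AM.

27 Hathor 1692 AM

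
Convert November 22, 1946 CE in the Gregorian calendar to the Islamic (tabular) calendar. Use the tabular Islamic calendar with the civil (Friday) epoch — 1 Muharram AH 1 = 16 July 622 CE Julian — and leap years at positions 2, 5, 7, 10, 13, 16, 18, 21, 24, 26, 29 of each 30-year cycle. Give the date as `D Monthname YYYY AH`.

Julian Day Number of the source date = 2432147.
Converting JDN 2432147 to the tabular Islamic calendar gives 27 Dhu al-Hijjah 1365 AH.

27 Dhu al-Hijjah 1365 AH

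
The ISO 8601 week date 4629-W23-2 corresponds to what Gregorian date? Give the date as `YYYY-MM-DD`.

ISO week 1 of 4629 is the week containing the first Thursday of 4629.
Week 23, day 2 (Tuesday) lands on 4629-06-02.

4629-06-02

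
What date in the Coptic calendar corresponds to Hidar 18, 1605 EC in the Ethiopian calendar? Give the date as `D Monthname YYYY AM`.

The source date corresponds to 24 November 1612 in the Gregorian calendar (JDN 2310159).
That day falls on 18 Hathor 1329 AM in the Coptic calendar.

18 Hathor 1329 AM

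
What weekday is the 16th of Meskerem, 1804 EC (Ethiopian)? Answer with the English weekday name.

Thursday

Equivalently 26 September 1811 Gregorian, JDN 2382782.
JDN 2382782 mod 7 = 3, and JDN 0 was a Monday, so this is a Thursday.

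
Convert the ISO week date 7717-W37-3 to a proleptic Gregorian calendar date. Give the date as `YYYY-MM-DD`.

ISO week 1 of 7717 is the week containing the first Thursday of 7717.
Week 37, day 3 (Wednesday) lands on 7717-09-15.

7717-09-15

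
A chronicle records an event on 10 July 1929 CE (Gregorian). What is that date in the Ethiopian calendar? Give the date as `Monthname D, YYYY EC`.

Hamle 3, 1921 EC

Both dates share Julian Day Number 2425803; in the Ethiopian calendar that is 3 Hamle 1921 EC.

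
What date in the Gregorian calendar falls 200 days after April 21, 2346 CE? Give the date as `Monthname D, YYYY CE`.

Counting 200 days forward from JDN 2578029 reaches JDN 2578229, which is November 7, 2346 CE.

November 7, 2346 CE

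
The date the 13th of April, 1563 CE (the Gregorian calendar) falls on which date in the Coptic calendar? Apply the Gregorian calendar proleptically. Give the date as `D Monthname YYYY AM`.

Julian Day Number of the source date = 2292036.
Converting JDN 2292036 to the Coptic calendar gives 8 Parmouti 1279 AM.

8 Parmouti 1279 AM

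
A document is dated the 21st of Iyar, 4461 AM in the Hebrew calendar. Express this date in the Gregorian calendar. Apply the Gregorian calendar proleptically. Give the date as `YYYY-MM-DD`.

0701-05-08

Both dates share Julian Day Number 1977222; in the Gregorian calendar that is 8 May 701 CE.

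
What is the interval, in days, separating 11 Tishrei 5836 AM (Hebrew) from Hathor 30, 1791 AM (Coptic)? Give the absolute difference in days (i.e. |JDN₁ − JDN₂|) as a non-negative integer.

285

First date → JDN 2479201; second date → JDN 2478916.
The interval is |2479201 − 2478916| = 285 days.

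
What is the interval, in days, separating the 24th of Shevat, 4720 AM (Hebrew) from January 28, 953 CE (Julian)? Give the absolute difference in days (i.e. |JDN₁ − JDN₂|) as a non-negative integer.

2553

JDN of the first date = 2071722.
JDN of the second date = 2069169.
|2069169 − 2071722| = 2553.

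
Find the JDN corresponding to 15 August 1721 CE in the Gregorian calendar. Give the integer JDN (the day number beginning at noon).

JDN 2400001 is 17 November 1858 CE (Gregorian), MJD 0; the target day is −50132 days from there, so JDN = 2349869.

2349869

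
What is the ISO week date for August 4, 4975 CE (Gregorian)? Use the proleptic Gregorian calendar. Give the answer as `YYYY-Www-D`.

4975-W31-5

The weekday is Friday (ISO weekday 5).
That Friday belongs to ISO week 31 of ISO year 4975.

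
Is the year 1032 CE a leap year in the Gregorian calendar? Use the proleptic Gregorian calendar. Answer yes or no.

1032 is divisible by 4 and not by 100, so it is a leap year.

yes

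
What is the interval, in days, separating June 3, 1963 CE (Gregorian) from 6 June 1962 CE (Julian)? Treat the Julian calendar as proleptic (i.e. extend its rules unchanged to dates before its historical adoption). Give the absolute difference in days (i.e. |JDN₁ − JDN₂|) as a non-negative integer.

JDN of the first date = 2438184.
JDN of the second date = 2437835.
|2437835 − 2438184| = 349.

349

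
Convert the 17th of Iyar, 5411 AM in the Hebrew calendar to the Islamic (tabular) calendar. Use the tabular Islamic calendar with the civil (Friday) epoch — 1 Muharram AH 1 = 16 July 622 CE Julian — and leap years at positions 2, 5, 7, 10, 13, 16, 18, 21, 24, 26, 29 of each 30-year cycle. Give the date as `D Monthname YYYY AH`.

The source date corresponds to 8 May 1651 in the Gregorian calendar (JDN 2324203).
That day falls on 17 Jumada al-Awwal 1061 AH in the tabular Islamic calendar.

17 Jumada al-Awwal 1061 AH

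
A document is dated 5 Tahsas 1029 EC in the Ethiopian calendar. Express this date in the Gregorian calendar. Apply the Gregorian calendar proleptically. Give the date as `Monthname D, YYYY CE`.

December 7, 1036 CE

Julian Day Number of the source date = 2099792.
Converting JDN 2099792 to the Gregorian calendar gives 7 December 1036 CE.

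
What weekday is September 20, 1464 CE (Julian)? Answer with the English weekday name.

In the proleptic Gregorian calendar this is 29 September 1464 (JDN 2256047).
JDN 2256047 mod 7 = 3, and JDN 0 was a Monday, so this is a Thursday.

Thursday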